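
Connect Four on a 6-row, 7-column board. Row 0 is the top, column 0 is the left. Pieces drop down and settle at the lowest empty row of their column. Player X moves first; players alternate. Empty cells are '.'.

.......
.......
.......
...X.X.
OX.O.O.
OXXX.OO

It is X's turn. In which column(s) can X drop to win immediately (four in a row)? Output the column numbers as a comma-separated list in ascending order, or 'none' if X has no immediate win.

col 0: drop X → no win
col 1: drop X → no win
col 2: drop X → no win
col 3: drop X → no win
col 4: drop X → WIN!
col 5: drop X → no win
col 6: drop X → no win

Answer: 4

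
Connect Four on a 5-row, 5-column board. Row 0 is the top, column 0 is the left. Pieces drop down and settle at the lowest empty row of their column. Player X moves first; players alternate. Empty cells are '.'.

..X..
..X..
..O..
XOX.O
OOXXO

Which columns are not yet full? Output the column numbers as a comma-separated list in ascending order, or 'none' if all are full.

col 0: top cell = '.' → open
col 1: top cell = '.' → open
col 2: top cell = 'X' → FULL
col 3: top cell = '.' → open
col 4: top cell = '.' → open

Answer: 0,1,3,4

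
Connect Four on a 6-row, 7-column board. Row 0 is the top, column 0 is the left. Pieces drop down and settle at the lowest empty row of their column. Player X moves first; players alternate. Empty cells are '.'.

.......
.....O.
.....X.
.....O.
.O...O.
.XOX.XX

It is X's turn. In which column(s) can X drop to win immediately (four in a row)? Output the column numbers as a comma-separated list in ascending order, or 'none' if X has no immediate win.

col 0: drop X → no win
col 1: drop X → no win
col 2: drop X → no win
col 3: drop X → no win
col 4: drop X → WIN!
col 5: drop X → no win
col 6: drop X → no win

Answer: 4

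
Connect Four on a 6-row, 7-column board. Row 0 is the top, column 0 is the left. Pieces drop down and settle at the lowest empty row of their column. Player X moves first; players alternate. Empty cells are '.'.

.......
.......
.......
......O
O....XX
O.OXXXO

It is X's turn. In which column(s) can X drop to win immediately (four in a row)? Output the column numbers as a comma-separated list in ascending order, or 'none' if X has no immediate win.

col 0: drop X → no win
col 1: drop X → no win
col 2: drop X → no win
col 3: drop X → no win
col 4: drop X → no win
col 5: drop X → no win
col 6: drop X → no win

Answer: none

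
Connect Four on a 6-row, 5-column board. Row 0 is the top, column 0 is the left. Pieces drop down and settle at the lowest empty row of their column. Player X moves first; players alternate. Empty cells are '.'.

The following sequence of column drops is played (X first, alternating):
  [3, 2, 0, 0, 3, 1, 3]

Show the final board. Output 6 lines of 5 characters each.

Move 1: X drops in col 3, lands at row 5
Move 2: O drops in col 2, lands at row 5
Move 3: X drops in col 0, lands at row 5
Move 4: O drops in col 0, lands at row 4
Move 5: X drops in col 3, lands at row 4
Move 6: O drops in col 1, lands at row 5
Move 7: X drops in col 3, lands at row 3

Answer: .....
.....
.....
...X.
O..X.
XOOX.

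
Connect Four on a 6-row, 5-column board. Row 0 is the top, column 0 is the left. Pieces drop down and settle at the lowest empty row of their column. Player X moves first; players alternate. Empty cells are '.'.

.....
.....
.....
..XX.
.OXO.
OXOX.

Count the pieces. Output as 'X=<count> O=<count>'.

X=5 O=4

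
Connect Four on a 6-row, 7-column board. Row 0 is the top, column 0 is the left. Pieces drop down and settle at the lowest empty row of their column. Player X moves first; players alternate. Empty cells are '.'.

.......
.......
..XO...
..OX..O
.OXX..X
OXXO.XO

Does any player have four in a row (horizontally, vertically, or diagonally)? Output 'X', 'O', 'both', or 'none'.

O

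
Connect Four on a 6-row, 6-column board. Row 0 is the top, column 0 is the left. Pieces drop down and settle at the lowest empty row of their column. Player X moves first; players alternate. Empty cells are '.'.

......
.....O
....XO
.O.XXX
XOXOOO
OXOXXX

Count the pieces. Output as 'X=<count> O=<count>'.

X=10 O=9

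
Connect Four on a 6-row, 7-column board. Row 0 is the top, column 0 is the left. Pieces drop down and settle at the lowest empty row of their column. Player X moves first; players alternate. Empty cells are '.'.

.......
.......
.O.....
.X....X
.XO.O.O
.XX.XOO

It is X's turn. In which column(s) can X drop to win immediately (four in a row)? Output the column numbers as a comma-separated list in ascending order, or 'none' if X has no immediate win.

col 0: drop X → no win
col 1: drop X → no win
col 2: drop X → no win
col 3: drop X → WIN!
col 4: drop X → no win
col 5: drop X → no win
col 6: drop X → no win

Answer: 3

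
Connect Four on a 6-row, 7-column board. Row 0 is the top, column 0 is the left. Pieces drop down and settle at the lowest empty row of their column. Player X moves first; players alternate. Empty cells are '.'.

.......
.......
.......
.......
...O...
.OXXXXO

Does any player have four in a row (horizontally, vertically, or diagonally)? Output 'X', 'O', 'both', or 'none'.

X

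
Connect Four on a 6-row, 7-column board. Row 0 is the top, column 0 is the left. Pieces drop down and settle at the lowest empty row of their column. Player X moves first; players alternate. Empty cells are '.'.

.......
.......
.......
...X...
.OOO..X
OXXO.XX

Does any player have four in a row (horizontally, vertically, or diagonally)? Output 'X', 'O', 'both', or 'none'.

none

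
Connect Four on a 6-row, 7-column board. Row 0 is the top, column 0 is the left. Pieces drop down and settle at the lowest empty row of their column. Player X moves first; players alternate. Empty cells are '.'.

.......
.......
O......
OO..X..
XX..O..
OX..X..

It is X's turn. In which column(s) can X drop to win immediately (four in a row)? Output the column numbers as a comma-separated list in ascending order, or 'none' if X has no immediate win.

Answer: none

Derivation:
col 0: drop X → no win
col 1: drop X → no win
col 2: drop X → no win
col 3: drop X → no win
col 4: drop X → no win
col 5: drop X → no win
col 6: drop X → no win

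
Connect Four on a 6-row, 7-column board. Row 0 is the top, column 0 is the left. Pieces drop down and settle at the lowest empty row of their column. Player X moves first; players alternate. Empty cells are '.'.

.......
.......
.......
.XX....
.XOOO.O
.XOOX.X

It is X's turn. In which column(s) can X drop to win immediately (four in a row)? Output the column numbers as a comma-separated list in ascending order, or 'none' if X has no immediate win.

col 0: drop X → no win
col 1: drop X → WIN!
col 2: drop X → no win
col 3: drop X → no win
col 4: drop X → no win
col 5: drop X → no win
col 6: drop X → no win

Answer: 1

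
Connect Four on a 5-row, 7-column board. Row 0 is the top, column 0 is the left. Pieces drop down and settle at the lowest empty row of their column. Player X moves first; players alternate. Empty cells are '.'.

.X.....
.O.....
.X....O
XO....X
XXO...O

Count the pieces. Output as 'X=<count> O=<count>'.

X=6 O=5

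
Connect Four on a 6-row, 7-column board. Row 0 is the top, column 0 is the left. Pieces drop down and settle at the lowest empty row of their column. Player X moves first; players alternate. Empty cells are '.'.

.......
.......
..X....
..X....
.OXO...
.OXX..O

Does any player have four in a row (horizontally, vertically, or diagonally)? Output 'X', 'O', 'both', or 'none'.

X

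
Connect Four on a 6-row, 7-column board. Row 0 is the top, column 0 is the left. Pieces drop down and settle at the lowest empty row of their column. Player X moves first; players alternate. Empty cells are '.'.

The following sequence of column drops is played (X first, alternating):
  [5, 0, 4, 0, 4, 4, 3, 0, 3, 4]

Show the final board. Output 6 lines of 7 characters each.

Answer: .......
.......
....O..
O...O..
O..XX..
O..XXX.

Derivation:
Move 1: X drops in col 5, lands at row 5
Move 2: O drops in col 0, lands at row 5
Move 3: X drops in col 4, lands at row 5
Move 4: O drops in col 0, lands at row 4
Move 5: X drops in col 4, lands at row 4
Move 6: O drops in col 4, lands at row 3
Move 7: X drops in col 3, lands at row 5
Move 8: O drops in col 0, lands at row 3
Move 9: X drops in col 3, lands at row 4
Move 10: O drops in col 4, lands at row 2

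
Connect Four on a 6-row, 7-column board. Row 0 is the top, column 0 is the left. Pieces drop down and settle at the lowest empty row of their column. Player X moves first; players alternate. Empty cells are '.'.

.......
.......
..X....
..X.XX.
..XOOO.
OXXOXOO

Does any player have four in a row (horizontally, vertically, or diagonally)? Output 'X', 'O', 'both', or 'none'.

X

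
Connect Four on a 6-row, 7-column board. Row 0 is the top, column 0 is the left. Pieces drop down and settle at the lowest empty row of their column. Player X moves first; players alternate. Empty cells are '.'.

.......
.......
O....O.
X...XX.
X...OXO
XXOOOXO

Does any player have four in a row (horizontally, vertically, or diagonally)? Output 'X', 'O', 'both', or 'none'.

none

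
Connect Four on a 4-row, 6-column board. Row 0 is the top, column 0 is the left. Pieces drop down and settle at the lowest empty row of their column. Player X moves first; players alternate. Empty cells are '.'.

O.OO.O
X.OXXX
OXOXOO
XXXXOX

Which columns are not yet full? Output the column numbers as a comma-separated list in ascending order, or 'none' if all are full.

col 0: top cell = 'O' → FULL
col 1: top cell = '.' → open
col 2: top cell = 'O' → FULL
col 3: top cell = 'O' → FULL
col 4: top cell = '.' → open
col 5: top cell = 'O' → FULL

Answer: 1,4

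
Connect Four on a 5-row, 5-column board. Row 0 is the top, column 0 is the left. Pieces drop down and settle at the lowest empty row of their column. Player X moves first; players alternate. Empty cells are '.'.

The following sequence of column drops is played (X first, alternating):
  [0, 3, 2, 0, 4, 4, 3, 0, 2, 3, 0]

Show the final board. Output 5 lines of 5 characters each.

Move 1: X drops in col 0, lands at row 4
Move 2: O drops in col 3, lands at row 4
Move 3: X drops in col 2, lands at row 4
Move 4: O drops in col 0, lands at row 3
Move 5: X drops in col 4, lands at row 4
Move 6: O drops in col 4, lands at row 3
Move 7: X drops in col 3, lands at row 3
Move 8: O drops in col 0, lands at row 2
Move 9: X drops in col 2, lands at row 3
Move 10: O drops in col 3, lands at row 2
Move 11: X drops in col 0, lands at row 1

Answer: .....
X....
O..O.
O.XXO
X.XOX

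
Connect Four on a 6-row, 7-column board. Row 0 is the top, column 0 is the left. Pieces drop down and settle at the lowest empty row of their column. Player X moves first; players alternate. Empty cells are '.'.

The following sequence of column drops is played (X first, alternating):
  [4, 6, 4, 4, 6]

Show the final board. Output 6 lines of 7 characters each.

Move 1: X drops in col 4, lands at row 5
Move 2: O drops in col 6, lands at row 5
Move 3: X drops in col 4, lands at row 4
Move 4: O drops in col 4, lands at row 3
Move 5: X drops in col 6, lands at row 4

Answer: .......
.......
.......
....O..
....X.X
....X.O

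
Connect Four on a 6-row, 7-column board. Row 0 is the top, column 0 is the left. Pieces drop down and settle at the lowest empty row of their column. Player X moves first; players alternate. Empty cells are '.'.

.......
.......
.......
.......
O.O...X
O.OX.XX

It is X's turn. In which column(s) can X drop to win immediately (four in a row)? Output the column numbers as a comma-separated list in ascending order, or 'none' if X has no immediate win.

col 0: drop X → no win
col 1: drop X → no win
col 2: drop X → no win
col 3: drop X → no win
col 4: drop X → WIN!
col 5: drop X → no win
col 6: drop X → no win

Answer: 4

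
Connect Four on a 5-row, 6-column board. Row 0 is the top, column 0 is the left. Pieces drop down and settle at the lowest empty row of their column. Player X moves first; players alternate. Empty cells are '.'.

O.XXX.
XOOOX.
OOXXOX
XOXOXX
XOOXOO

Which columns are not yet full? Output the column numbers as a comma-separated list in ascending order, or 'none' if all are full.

Answer: 1,5

Derivation:
col 0: top cell = 'O' → FULL
col 1: top cell = '.' → open
col 2: top cell = 'X' → FULL
col 3: top cell = 'X' → FULL
col 4: top cell = 'X' → FULL
col 5: top cell = '.' → open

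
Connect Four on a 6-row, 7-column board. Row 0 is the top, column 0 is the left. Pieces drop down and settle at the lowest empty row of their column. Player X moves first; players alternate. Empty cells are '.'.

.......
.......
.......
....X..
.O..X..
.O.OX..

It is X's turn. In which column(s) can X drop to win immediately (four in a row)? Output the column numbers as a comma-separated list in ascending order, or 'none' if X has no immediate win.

Answer: 4

Derivation:
col 0: drop X → no win
col 1: drop X → no win
col 2: drop X → no win
col 3: drop X → no win
col 4: drop X → WIN!
col 5: drop X → no win
col 6: drop X → no win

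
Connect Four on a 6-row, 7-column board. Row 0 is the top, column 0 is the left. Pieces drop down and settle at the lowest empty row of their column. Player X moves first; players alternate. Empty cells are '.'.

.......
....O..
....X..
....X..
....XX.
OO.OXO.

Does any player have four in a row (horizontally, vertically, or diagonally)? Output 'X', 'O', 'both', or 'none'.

X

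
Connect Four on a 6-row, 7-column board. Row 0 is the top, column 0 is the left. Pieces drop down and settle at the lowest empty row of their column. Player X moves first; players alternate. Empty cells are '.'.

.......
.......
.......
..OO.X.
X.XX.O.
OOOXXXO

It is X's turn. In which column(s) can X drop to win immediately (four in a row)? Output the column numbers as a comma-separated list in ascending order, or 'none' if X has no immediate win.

col 0: drop X → no win
col 1: drop X → WIN!
col 2: drop X → no win
col 3: drop X → no win
col 4: drop X → no win
col 5: drop X → no win
col 6: drop X → no win

Answer: 1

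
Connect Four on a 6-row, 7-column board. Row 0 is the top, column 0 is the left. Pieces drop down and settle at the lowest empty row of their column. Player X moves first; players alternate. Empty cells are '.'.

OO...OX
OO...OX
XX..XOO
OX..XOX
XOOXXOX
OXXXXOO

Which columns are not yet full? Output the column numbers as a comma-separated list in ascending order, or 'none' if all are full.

Answer: 2,3,4

Derivation:
col 0: top cell = 'O' → FULL
col 1: top cell = 'O' → FULL
col 2: top cell = '.' → open
col 3: top cell = '.' → open
col 4: top cell = '.' → open
col 5: top cell = 'O' → FULL
col 6: top cell = 'X' → FULL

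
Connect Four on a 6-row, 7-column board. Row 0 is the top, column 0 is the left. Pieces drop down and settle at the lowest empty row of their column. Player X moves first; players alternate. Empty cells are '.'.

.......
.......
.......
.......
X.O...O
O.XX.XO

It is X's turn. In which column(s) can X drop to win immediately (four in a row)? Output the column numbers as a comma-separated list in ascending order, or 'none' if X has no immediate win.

Answer: 4

Derivation:
col 0: drop X → no win
col 1: drop X → no win
col 2: drop X → no win
col 3: drop X → no win
col 4: drop X → WIN!
col 5: drop X → no win
col 6: drop X → no win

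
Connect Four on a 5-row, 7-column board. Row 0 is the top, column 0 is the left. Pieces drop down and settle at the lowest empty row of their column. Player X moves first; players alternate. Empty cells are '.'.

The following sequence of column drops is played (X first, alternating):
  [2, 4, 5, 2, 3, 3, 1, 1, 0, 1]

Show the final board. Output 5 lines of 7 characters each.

Move 1: X drops in col 2, lands at row 4
Move 2: O drops in col 4, lands at row 4
Move 3: X drops in col 5, lands at row 4
Move 4: O drops in col 2, lands at row 3
Move 5: X drops in col 3, lands at row 4
Move 6: O drops in col 3, lands at row 3
Move 7: X drops in col 1, lands at row 4
Move 8: O drops in col 1, lands at row 3
Move 9: X drops in col 0, lands at row 4
Move 10: O drops in col 1, lands at row 2

Answer: .......
.......
.O.....
.OOO...
XXXXOX.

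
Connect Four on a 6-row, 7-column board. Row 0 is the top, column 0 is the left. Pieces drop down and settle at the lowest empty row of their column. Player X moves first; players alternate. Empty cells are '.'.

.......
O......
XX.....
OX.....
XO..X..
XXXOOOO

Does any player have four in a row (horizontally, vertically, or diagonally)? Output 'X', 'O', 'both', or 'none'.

O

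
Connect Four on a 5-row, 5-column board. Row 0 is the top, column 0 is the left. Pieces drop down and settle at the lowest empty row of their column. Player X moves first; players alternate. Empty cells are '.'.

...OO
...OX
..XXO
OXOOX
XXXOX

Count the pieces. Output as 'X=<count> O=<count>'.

X=9 O=8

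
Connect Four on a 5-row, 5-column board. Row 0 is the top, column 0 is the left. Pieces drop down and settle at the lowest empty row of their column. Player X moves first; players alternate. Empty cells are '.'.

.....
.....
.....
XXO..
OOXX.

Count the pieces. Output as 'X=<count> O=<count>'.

X=4 O=3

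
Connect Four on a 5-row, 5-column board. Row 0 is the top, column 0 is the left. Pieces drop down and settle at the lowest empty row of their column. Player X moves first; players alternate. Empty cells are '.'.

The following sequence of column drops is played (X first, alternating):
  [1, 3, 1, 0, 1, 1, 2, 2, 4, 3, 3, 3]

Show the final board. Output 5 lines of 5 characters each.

Move 1: X drops in col 1, lands at row 4
Move 2: O drops in col 3, lands at row 4
Move 3: X drops in col 1, lands at row 3
Move 4: O drops in col 0, lands at row 4
Move 5: X drops in col 1, lands at row 2
Move 6: O drops in col 1, lands at row 1
Move 7: X drops in col 2, lands at row 4
Move 8: O drops in col 2, lands at row 3
Move 9: X drops in col 4, lands at row 4
Move 10: O drops in col 3, lands at row 3
Move 11: X drops in col 3, lands at row 2
Move 12: O drops in col 3, lands at row 1

Answer: .....
.O.O.
.X.X.
.XOO.
OXXOX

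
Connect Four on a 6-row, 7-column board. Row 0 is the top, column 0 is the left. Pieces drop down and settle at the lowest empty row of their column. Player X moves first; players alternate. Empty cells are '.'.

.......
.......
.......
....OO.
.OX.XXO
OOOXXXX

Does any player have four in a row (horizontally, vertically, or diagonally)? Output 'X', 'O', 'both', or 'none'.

X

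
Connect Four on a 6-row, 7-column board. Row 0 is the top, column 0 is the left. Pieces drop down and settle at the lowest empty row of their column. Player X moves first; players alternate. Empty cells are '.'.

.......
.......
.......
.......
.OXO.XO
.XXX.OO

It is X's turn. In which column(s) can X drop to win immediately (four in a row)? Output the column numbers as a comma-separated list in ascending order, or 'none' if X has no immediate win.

Answer: 0,4

Derivation:
col 0: drop X → WIN!
col 1: drop X → no win
col 2: drop X → no win
col 3: drop X → no win
col 4: drop X → WIN!
col 5: drop X → no win
col 6: drop X → no win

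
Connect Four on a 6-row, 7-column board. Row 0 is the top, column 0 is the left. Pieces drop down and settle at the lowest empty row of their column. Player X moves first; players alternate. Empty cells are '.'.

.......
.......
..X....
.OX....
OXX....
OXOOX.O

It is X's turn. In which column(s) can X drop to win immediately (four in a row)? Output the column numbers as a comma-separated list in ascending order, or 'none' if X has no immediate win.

Answer: 2

Derivation:
col 0: drop X → no win
col 1: drop X → no win
col 2: drop X → WIN!
col 3: drop X → no win
col 4: drop X → no win
col 5: drop X → no win
col 6: drop X → no win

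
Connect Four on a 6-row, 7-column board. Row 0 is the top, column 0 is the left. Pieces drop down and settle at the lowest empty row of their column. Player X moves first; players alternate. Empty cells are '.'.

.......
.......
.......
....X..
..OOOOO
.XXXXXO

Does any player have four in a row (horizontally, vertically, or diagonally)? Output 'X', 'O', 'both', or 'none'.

both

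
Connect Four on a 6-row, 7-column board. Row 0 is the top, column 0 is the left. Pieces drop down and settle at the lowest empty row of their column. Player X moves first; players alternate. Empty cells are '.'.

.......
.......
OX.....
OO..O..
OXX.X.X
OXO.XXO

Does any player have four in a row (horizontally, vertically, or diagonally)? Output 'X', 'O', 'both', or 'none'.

O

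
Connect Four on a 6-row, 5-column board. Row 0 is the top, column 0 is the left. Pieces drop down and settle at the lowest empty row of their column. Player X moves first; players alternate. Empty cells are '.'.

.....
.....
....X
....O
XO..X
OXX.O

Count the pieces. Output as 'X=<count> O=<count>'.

X=5 O=4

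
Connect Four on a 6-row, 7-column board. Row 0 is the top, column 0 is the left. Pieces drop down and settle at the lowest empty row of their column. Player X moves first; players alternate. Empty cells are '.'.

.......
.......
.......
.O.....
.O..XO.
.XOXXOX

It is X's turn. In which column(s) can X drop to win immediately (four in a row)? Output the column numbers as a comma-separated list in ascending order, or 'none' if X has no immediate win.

col 0: drop X → no win
col 1: drop X → no win
col 2: drop X → no win
col 3: drop X → no win
col 4: drop X → no win
col 5: drop X → no win
col 6: drop X → no win

Answer: none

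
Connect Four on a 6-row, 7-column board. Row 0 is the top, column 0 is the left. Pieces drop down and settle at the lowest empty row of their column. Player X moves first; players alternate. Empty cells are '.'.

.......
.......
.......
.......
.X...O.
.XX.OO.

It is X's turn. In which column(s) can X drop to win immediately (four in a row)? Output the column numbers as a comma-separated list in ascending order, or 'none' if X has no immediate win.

col 0: drop X → no win
col 1: drop X → no win
col 2: drop X → no win
col 3: drop X → no win
col 4: drop X → no win
col 5: drop X → no win
col 6: drop X → no win

Answer: none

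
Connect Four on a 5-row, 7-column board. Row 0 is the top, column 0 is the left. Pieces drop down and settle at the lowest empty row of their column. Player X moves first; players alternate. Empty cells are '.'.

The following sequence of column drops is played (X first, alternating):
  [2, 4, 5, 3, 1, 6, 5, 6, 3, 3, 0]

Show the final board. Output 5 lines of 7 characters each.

Move 1: X drops in col 2, lands at row 4
Move 2: O drops in col 4, lands at row 4
Move 3: X drops in col 5, lands at row 4
Move 4: O drops in col 3, lands at row 4
Move 5: X drops in col 1, lands at row 4
Move 6: O drops in col 6, lands at row 4
Move 7: X drops in col 5, lands at row 3
Move 8: O drops in col 6, lands at row 3
Move 9: X drops in col 3, lands at row 3
Move 10: O drops in col 3, lands at row 2
Move 11: X drops in col 0, lands at row 4

Answer: .......
.......
...O...
...X.XO
XXXOOXO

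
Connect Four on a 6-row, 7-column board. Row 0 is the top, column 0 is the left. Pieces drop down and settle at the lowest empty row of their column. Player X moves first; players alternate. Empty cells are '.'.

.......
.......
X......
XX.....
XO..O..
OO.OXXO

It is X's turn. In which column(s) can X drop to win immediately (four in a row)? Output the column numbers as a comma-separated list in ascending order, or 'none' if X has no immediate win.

col 0: drop X → WIN!
col 1: drop X → no win
col 2: drop X → no win
col 3: drop X → no win
col 4: drop X → no win
col 5: drop X → no win
col 6: drop X → no win

Answer: 0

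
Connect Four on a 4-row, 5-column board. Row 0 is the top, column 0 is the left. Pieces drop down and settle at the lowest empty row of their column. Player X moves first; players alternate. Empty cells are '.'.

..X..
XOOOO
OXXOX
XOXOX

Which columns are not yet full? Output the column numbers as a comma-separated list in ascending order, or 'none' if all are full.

Answer: 0,1,3,4

Derivation:
col 0: top cell = '.' → open
col 1: top cell = '.' → open
col 2: top cell = 'X' → FULL
col 3: top cell = '.' → open
col 4: top cell = '.' → open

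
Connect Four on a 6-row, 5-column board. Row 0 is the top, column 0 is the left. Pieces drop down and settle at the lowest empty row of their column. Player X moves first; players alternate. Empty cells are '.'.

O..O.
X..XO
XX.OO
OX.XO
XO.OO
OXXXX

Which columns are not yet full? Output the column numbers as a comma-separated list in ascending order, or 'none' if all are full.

Answer: 1,2,4

Derivation:
col 0: top cell = 'O' → FULL
col 1: top cell = '.' → open
col 2: top cell = '.' → open
col 3: top cell = 'O' → FULL
col 4: top cell = '.' → open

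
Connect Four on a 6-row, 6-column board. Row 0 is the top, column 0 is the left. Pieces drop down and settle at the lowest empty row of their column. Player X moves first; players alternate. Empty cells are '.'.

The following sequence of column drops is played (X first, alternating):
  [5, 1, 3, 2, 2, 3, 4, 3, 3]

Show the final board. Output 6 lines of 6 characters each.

Answer: ......
......
...X..
...O..
..XO..
.OOXXX

Derivation:
Move 1: X drops in col 5, lands at row 5
Move 2: O drops in col 1, lands at row 5
Move 3: X drops in col 3, lands at row 5
Move 4: O drops in col 2, lands at row 5
Move 5: X drops in col 2, lands at row 4
Move 6: O drops in col 3, lands at row 4
Move 7: X drops in col 4, lands at row 5
Move 8: O drops in col 3, lands at row 3
Move 9: X drops in col 3, lands at row 2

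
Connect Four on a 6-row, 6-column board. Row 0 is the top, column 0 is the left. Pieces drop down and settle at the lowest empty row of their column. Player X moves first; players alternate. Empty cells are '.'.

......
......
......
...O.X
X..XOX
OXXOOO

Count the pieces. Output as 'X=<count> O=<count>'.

X=6 O=6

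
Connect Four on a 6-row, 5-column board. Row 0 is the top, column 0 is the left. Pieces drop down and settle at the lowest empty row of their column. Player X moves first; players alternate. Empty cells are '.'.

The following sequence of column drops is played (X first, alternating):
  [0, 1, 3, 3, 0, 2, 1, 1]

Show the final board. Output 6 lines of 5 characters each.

Answer: .....
.....
.....
.O...
XX.O.
XOOX.

Derivation:
Move 1: X drops in col 0, lands at row 5
Move 2: O drops in col 1, lands at row 5
Move 3: X drops in col 3, lands at row 5
Move 4: O drops in col 3, lands at row 4
Move 5: X drops in col 0, lands at row 4
Move 6: O drops in col 2, lands at row 5
Move 7: X drops in col 1, lands at row 4
Move 8: O drops in col 1, lands at row 3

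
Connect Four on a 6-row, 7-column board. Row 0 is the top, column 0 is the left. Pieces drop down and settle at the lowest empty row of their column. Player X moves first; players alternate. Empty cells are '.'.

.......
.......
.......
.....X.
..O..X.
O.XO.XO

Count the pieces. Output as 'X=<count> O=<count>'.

X=4 O=4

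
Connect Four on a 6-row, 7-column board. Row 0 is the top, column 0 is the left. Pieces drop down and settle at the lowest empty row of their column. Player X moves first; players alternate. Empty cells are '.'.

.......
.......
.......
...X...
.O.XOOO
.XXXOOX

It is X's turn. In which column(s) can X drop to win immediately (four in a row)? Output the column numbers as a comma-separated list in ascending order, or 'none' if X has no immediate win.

col 0: drop X → WIN!
col 1: drop X → no win
col 2: drop X → no win
col 3: drop X → WIN!
col 4: drop X → no win
col 5: drop X → no win
col 6: drop X → no win

Answer: 0,3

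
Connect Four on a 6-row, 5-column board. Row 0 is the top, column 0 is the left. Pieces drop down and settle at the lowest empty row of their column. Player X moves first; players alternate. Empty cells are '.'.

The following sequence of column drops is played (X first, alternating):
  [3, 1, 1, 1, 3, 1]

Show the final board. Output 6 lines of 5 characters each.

Move 1: X drops in col 3, lands at row 5
Move 2: O drops in col 1, lands at row 5
Move 3: X drops in col 1, lands at row 4
Move 4: O drops in col 1, lands at row 3
Move 5: X drops in col 3, lands at row 4
Move 6: O drops in col 1, lands at row 2

Answer: .....
.....
.O...
.O...
.X.X.
.O.X.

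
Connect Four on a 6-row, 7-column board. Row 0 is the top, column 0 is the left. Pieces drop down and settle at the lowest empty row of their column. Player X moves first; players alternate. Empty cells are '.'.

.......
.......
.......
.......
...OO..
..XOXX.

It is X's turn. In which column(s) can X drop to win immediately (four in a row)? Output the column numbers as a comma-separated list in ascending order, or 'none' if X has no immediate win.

Answer: none

Derivation:
col 0: drop X → no win
col 1: drop X → no win
col 2: drop X → no win
col 3: drop X → no win
col 4: drop X → no win
col 5: drop X → no win
col 6: drop X → no win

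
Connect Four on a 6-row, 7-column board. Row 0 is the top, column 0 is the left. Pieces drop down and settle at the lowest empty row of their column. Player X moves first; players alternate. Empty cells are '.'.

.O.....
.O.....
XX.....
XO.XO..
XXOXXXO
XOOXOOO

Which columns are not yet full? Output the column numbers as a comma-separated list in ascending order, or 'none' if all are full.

Answer: 0,2,3,4,5,6

Derivation:
col 0: top cell = '.' → open
col 1: top cell = 'O' → FULL
col 2: top cell = '.' → open
col 3: top cell = '.' → open
col 4: top cell = '.' → open
col 5: top cell = '.' → open
col 6: top cell = '.' → open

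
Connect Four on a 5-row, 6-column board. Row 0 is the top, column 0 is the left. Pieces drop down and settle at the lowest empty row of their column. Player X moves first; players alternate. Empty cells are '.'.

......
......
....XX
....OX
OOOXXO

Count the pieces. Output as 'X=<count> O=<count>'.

X=5 O=5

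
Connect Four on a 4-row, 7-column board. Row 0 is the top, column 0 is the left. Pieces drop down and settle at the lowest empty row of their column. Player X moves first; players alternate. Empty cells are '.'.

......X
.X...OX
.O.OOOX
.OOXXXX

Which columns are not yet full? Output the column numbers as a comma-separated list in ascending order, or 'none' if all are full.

Answer: 0,1,2,3,4,5

Derivation:
col 0: top cell = '.' → open
col 1: top cell = '.' → open
col 2: top cell = '.' → open
col 3: top cell = '.' → open
col 4: top cell = '.' → open
col 5: top cell = '.' → open
col 6: top cell = 'X' → FULL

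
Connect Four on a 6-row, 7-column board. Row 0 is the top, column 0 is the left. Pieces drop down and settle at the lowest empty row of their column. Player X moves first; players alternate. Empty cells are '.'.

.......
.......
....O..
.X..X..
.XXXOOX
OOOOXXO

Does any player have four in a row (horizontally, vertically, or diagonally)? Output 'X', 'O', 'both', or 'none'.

O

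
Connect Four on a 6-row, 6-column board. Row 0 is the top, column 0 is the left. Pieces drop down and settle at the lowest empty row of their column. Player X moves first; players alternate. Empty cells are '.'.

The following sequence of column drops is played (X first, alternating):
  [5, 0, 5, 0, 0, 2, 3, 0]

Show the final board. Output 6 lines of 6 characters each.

Answer: ......
......
O.....
X.....
O....X
O.OX.X

Derivation:
Move 1: X drops in col 5, lands at row 5
Move 2: O drops in col 0, lands at row 5
Move 3: X drops in col 5, lands at row 4
Move 4: O drops in col 0, lands at row 4
Move 5: X drops in col 0, lands at row 3
Move 6: O drops in col 2, lands at row 5
Move 7: X drops in col 3, lands at row 5
Move 8: O drops in col 0, lands at row 2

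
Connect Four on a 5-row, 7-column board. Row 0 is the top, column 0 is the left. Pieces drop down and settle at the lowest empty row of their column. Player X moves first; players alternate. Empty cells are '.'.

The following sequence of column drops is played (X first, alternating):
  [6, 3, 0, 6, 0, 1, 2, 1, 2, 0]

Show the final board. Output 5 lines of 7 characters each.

Move 1: X drops in col 6, lands at row 4
Move 2: O drops in col 3, lands at row 4
Move 3: X drops in col 0, lands at row 4
Move 4: O drops in col 6, lands at row 3
Move 5: X drops in col 0, lands at row 3
Move 6: O drops in col 1, lands at row 4
Move 7: X drops in col 2, lands at row 4
Move 8: O drops in col 1, lands at row 3
Move 9: X drops in col 2, lands at row 3
Move 10: O drops in col 0, lands at row 2

Answer: .......
.......
O......
XOX...O
XOXO..X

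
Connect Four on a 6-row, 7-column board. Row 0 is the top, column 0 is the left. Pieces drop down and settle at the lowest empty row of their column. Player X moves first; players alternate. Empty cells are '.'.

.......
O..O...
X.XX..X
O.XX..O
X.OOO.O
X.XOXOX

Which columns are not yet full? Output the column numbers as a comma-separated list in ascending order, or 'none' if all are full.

col 0: top cell = '.' → open
col 1: top cell = '.' → open
col 2: top cell = '.' → open
col 3: top cell = '.' → open
col 4: top cell = '.' → open
col 5: top cell = '.' → open
col 6: top cell = '.' → open

Answer: 0,1,2,3,4,5,6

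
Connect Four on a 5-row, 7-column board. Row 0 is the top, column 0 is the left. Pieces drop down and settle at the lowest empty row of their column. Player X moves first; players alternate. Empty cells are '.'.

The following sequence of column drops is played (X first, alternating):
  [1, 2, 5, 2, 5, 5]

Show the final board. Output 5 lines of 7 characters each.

Move 1: X drops in col 1, lands at row 4
Move 2: O drops in col 2, lands at row 4
Move 3: X drops in col 5, lands at row 4
Move 4: O drops in col 2, lands at row 3
Move 5: X drops in col 5, lands at row 3
Move 6: O drops in col 5, lands at row 2

Answer: .......
.......
.....O.
..O..X.
.XO..X.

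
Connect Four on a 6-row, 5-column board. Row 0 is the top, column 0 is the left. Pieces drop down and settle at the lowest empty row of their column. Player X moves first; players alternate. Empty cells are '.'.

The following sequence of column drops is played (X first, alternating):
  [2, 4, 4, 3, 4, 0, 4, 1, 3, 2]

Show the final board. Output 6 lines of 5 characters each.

Answer: .....
.....
....X
....X
..OXX
OOXOO

Derivation:
Move 1: X drops in col 2, lands at row 5
Move 2: O drops in col 4, lands at row 5
Move 3: X drops in col 4, lands at row 4
Move 4: O drops in col 3, lands at row 5
Move 5: X drops in col 4, lands at row 3
Move 6: O drops in col 0, lands at row 5
Move 7: X drops in col 4, lands at row 2
Move 8: O drops in col 1, lands at row 5
Move 9: X drops in col 3, lands at row 4
Move 10: O drops in col 2, lands at row 4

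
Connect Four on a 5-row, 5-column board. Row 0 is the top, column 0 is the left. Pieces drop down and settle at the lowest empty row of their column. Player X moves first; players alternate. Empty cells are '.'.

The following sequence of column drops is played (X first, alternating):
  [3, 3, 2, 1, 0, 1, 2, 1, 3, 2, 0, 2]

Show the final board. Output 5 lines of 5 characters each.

Answer: .....
..O..
.OOX.
XOXO.
XOXX.

Derivation:
Move 1: X drops in col 3, lands at row 4
Move 2: O drops in col 3, lands at row 3
Move 3: X drops in col 2, lands at row 4
Move 4: O drops in col 1, lands at row 4
Move 5: X drops in col 0, lands at row 4
Move 6: O drops in col 1, lands at row 3
Move 7: X drops in col 2, lands at row 3
Move 8: O drops in col 1, lands at row 2
Move 9: X drops in col 3, lands at row 2
Move 10: O drops in col 2, lands at row 2
Move 11: X drops in col 0, lands at row 3
Move 12: O drops in col 2, lands at row 1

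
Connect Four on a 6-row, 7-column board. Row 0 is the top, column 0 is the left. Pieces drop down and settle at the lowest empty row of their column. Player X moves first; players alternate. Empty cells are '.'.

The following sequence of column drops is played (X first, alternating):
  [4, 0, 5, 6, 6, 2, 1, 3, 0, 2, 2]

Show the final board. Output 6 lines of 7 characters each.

Answer: .......
.......
.......
..X....
X.O...X
OXOOXXO

Derivation:
Move 1: X drops in col 4, lands at row 5
Move 2: O drops in col 0, lands at row 5
Move 3: X drops in col 5, lands at row 5
Move 4: O drops in col 6, lands at row 5
Move 5: X drops in col 6, lands at row 4
Move 6: O drops in col 2, lands at row 5
Move 7: X drops in col 1, lands at row 5
Move 8: O drops in col 3, lands at row 5
Move 9: X drops in col 0, lands at row 4
Move 10: O drops in col 2, lands at row 4
Move 11: X drops in col 2, lands at row 3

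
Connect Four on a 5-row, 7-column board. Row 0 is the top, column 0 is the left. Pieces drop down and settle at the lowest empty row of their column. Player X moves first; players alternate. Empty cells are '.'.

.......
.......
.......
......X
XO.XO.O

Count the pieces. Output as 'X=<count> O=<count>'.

X=3 O=3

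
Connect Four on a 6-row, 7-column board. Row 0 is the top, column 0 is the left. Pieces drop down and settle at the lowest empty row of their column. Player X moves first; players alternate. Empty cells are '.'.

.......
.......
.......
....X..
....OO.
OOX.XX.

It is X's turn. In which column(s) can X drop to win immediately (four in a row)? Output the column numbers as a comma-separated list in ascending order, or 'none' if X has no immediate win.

Answer: 3

Derivation:
col 0: drop X → no win
col 1: drop X → no win
col 2: drop X → no win
col 3: drop X → WIN!
col 4: drop X → no win
col 5: drop X → no win
col 6: drop X → no win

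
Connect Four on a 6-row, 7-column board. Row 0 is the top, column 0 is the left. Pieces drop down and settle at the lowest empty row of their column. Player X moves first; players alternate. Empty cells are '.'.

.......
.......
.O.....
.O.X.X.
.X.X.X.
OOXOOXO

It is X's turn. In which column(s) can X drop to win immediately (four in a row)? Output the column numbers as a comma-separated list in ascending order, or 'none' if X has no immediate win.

col 0: drop X → no win
col 1: drop X → no win
col 2: drop X → no win
col 3: drop X → no win
col 4: drop X → no win
col 5: drop X → WIN!
col 6: drop X → no win

Answer: 5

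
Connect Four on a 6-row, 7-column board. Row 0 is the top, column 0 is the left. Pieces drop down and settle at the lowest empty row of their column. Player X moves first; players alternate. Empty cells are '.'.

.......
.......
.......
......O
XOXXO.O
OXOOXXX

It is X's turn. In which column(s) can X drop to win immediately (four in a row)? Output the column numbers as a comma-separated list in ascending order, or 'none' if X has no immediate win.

Answer: none

Derivation:
col 0: drop X → no win
col 1: drop X → no win
col 2: drop X → no win
col 3: drop X → no win
col 4: drop X → no win
col 5: drop X → no win
col 6: drop X → no win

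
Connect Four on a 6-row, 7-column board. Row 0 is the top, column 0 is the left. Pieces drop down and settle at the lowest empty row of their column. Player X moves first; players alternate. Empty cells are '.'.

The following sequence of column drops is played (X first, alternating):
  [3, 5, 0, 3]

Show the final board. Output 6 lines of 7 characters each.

Answer: .......
.......
.......
.......
...O...
X..X.O.

Derivation:
Move 1: X drops in col 3, lands at row 5
Move 2: O drops in col 5, lands at row 5
Move 3: X drops in col 0, lands at row 5
Move 4: O drops in col 3, lands at row 4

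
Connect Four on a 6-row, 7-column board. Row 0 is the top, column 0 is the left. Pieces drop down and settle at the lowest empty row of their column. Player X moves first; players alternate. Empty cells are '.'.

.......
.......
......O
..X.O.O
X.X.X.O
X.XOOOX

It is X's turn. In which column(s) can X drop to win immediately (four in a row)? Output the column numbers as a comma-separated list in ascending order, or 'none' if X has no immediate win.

col 0: drop X → no win
col 1: drop X → no win
col 2: drop X → WIN!
col 3: drop X → no win
col 4: drop X → no win
col 5: drop X → no win
col 6: drop X → no win

Answer: 2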